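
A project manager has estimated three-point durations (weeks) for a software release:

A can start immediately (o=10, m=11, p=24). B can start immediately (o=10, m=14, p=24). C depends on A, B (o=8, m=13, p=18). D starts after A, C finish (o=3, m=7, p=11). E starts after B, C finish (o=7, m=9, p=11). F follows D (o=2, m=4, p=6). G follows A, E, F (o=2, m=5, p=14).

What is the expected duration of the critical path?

45 weeks

te_A = (10 + 4·11 + 24)/6 = 78/6 = 13
te_B = (10 + 4·14 + 24)/6 = 90/6 = 15
te_C = (8 + 4·13 + 18)/6 = 78/6 = 13
te_D = (3 + 4·7 + 11)/6 = 42/6 = 7
te_E = (7 + 4·9 + 11)/6 = 54/6 = 9
te_F = (2 + 4·4 + 6)/6 = 24/6 = 4
te_G = (2 + 4·5 + 14)/6 = 36/6 = 6

Forward pass:
ES_A = 0; EF_A = 13
ES_B = 0; EF_B = 15
ES_C = max(EF_A=13, EF_B=15) = 15; EF_C = 15+13 = 28
ES_D = max(EF_A=13, EF_C=28) = 28; EF_D = 28+7 = 35
ES_E = max(EF_B=15, EF_C=28) = 28; EF_E = 28+9 = 37
ES_F = 35; EF_F = 35+4 = 39
ES_G = max(EF_A=13, EF_E=37, EF_F=39) = 39; EF_G = 39+6 = 45
Expected project duration μ = 45 weeks. Critical path: B → C → D → F → G.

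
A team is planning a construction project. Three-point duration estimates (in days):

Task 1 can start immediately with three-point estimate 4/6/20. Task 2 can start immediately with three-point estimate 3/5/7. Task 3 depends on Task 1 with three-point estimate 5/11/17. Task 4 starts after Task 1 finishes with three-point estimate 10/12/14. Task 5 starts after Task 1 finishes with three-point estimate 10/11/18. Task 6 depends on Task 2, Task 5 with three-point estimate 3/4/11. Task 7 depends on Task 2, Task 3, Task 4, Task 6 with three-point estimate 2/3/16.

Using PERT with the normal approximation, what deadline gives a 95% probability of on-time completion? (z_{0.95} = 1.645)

36.6 days

te_Task 1 = (4 + 4·6 + 20)/6 = 48/6 = 8; σ²_Task 1 = ((20−4)/6)² = 7.111
te_Task 2 = (3 + 4·5 + 7)/6 = 30/6 = 5; σ²_Task 2 = ((7−3)/6)² = 0.444
te_Task 3 = (5 + 4·11 + 17)/6 = 66/6 = 11; σ²_Task 3 = ((17−5)/6)² = 4.000
te_Task 4 = (10 + 4·12 + 14)/6 = 72/6 = 12; σ²_Task 4 = ((14−10)/6)² = 0.444
te_Task 5 = (10 + 4·11 + 18)/6 = 72/6 = 12; σ²_Task 5 = ((18−10)/6)² = 1.778
te_Task 6 = (3 + 4·4 + 11)/6 = 30/6 = 5; σ²_Task 6 = ((11−3)/6)² = 1.778
te_Task 7 = (2 + 4·3 + 16)/6 = 30/6 = 5; σ²_Task 7 = ((16−2)/6)² = 5.444

Forward pass:
ES_Task 1 = 0; EF_Task 1 = 8
ES_Task 2 = 0; EF_Task 2 = 5
ES_Task 3 = 8; EF_Task 3 = 8+11 = 19
ES_Task 4 = 8; EF_Task 4 = 8+12 = 20
ES_Task 5 = 8; EF_Task 5 = 8+12 = 20
ES_Task 6 = max(EF_Task 2=5, EF_Task 5=20) = 20; EF_Task 6 = 20+5 = 25
ES_Task 7 = max(EF_Task 2=5, EF_Task 3=19, EF_Task 4=20, EF_Task 6=25) = 25; EF_Task 7 = 25+5 = 30
Expected project duration μ = 30 days. Critical path: Task 1 → Task 5 → Task 6 → Task 7.

Variance along critical path = 7.111 + 1.778 + 1.778 + 5.444 = 16.111; σ = 4.014 days.
D = μ + z·σ = 30 + 1.645·4.014 = 36.6 days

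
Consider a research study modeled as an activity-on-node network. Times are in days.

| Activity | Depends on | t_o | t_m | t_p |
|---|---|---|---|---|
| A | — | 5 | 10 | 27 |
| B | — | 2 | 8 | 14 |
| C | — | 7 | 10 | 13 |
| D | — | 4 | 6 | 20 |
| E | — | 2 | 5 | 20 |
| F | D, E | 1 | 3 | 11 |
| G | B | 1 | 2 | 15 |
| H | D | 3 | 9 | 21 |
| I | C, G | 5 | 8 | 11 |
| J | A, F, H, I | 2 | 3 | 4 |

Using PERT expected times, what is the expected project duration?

23 days

te_A = (5 + 4·10 + 27)/6 = 72/6 = 12
te_B = (2 + 4·8 + 14)/6 = 48/6 = 8
te_C = (7 + 4·10 + 13)/6 = 60/6 = 10
te_D = (4 + 4·6 + 20)/6 = 48/6 = 8
te_E = (2 + 4·5 + 20)/6 = 42/6 = 7
te_F = (1 + 4·3 + 11)/6 = 24/6 = 4
te_G = (1 + 4·2 + 15)/6 = 24/6 = 4
te_H = (3 + 4·9 + 21)/6 = 60/6 = 10
te_I = (5 + 4·8 + 11)/6 = 48/6 = 8
te_J = (2 + 4·3 + 4)/6 = 18/6 = 3

Forward pass:
ES_A = 0; EF_A = 12
ES_B = 0; EF_B = 8
ES_C = 0; EF_C = 10
ES_D = 0; EF_D = 8
ES_E = 0; EF_E = 7
ES_F = max(EF_D=8, EF_E=7) = 8; EF_F = 8+4 = 12
ES_G = 8; EF_G = 8+4 = 12
ES_H = 8; EF_H = 8+10 = 18
ES_I = max(EF_C=10, EF_G=12) = 12; EF_I = 12+8 = 20
ES_J = max(EF_A=12, EF_F=12, EF_H=18, EF_I=20) = 20; EF_J = 20+3 = 23
Expected project duration μ = 23 days. Critical path: B → G → I → J.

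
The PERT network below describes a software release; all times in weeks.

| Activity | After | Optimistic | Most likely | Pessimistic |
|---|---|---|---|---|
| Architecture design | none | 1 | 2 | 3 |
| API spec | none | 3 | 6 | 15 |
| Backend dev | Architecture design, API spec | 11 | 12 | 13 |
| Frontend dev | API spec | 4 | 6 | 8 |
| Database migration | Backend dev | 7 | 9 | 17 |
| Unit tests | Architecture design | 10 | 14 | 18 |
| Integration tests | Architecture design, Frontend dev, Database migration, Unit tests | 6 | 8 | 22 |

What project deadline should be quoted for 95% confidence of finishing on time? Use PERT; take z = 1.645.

45.2 weeks

te_Architecture design = (1 + 4·2 + 3)/6 = 12/6 = 2; σ²_Architecture design = ((3−1)/6)² = 0.111
te_API spec = (3 + 4·6 + 15)/6 = 42/6 = 7; σ²_API spec = ((15−3)/6)² = 4.000
te_Backend dev = (11 + 4·12 + 13)/6 = 72/6 = 12; σ²_Backend dev = ((13−11)/6)² = 0.111
te_Frontend dev = (4 + 4·6 + 8)/6 = 36/6 = 6; σ²_Frontend dev = ((8−4)/6)² = 0.444
te_Database migration = (7 + 4·9 + 17)/6 = 60/6 = 10; σ²_Database migration = ((17−7)/6)² = 2.778
te_Unit tests = (10 + 4·14 + 18)/6 = 84/6 = 14; σ²_Unit tests = ((18−10)/6)² = 1.778
te_Integration tests = (6 + 4·8 + 22)/6 = 60/6 = 10; σ²_Integration tests = ((22−6)/6)² = 7.111

Forward pass:
ES_Architecture design = 0; EF_Architecture design = 2
ES_API spec = 0; EF_API spec = 7
ES_Backend dev = max(EF_Architecture design=2, EF_API spec=7) = 7; EF_Backend dev = 7+12 = 19
ES_Frontend dev = 7; EF_Frontend dev = 7+6 = 13
ES_Database migration = 19; EF_Database migration = 19+10 = 29
ES_Unit tests = 2; EF_Unit tests = 2+14 = 16
ES_Integration tests = max(EF_Architecture design=2, EF_Frontend dev=13, EF_Database migration=29, EF_Unit tests=16) = 29; EF_Integration tests = 29+10 = 39
Expected project duration μ = 39 weeks. Critical path: API spec → Backend dev → Database migration → Integration tests.

Variance along critical path = 4.000 + 0.111 + 2.778 + 7.111 = 14.000; σ = 3.742 weeks.
D = μ + z·σ = 39 + 1.645·3.742 = 45.2 weeks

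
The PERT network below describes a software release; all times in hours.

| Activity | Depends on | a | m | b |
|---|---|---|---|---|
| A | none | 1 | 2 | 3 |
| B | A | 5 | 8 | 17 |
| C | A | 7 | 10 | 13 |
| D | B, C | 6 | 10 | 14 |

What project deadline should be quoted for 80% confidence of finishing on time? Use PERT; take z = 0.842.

23.4 hours

te_A = (1 + 4·2 + 3)/6 = 12/6 = 2; σ²_A = ((3−1)/6)² = 0.111
te_B = (5 + 4·8 + 17)/6 = 54/6 = 9; σ²_B = ((17−5)/6)² = 4.000
te_C = (7 + 4·10 + 13)/6 = 60/6 = 10; σ²_C = ((13−7)/6)² = 1.000
te_D = (6 + 4·10 + 14)/6 = 60/6 = 10; σ²_D = ((14−6)/6)² = 1.778

Forward pass:
ES_A = 0; EF_A = 2
ES_B = 2; EF_B = 2+9 = 11
ES_C = 2; EF_C = 2+10 = 12
ES_D = max(EF_B=11, EF_C=12) = 12; EF_D = 12+10 = 22
Expected project duration μ = 22 hours. Critical path: A → C → D.

Variance along critical path = 0.111 + 1.000 + 1.778 = 2.889; σ = 1.700 hours.
D = μ + z·σ = 22 + 0.842·1.700 = 23.4 hours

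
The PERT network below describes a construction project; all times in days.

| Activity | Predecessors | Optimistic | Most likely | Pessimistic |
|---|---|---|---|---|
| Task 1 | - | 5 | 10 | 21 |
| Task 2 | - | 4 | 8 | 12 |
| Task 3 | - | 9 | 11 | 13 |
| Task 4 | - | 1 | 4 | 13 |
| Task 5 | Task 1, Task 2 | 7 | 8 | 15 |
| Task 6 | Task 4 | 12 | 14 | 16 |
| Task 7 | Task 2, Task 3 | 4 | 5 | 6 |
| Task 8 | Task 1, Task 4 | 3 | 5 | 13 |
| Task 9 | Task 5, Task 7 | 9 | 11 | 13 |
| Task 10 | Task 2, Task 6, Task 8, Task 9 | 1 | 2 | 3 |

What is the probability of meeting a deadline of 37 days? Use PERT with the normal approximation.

0.903

te_Task 1 = (5 + 4·10 + 21)/6 = 66/6 = 11; σ²_Task 1 = ((21−5)/6)² = 7.111
te_Task 2 = (4 + 4·8 + 12)/6 = 48/6 = 8; σ²_Task 2 = ((12−4)/6)² = 1.778
te_Task 3 = (9 + 4·11 + 13)/6 = 66/6 = 11; σ²_Task 3 = ((13−9)/6)² = 0.444
te_Task 4 = (1 + 4·4 + 13)/6 = 30/6 = 5; σ²_Task 4 = ((13−1)/6)² = 4.000
te_Task 5 = (7 + 4·8 + 15)/6 = 54/6 = 9; σ²_Task 5 = ((15−7)/6)² = 1.778
te_Task 6 = (12 + 4·14 + 16)/6 = 84/6 = 14; σ²_Task 6 = ((16−12)/6)² = 0.444
te_Task 7 = (4 + 4·5 + 6)/6 = 30/6 = 5; σ²_Task 7 = ((6−4)/6)² = 0.111
te_Task 8 = (3 + 4·5 + 13)/6 = 36/6 = 6; σ²_Task 8 = ((13−3)/6)² = 2.778
te_Task 9 = (9 + 4·11 + 13)/6 = 66/6 = 11; σ²_Task 9 = ((13−9)/6)² = 0.444
te_Task 10 = (1 + 4·2 + 3)/6 = 12/6 = 2; σ²_Task 10 = ((3−1)/6)² = 0.111

Forward pass:
ES_Task 1 = 0; EF_Task 1 = 11
ES_Task 2 = 0; EF_Task 2 = 8
ES_Task 3 = 0; EF_Task 3 = 11
ES_Task 4 = 0; EF_Task 4 = 5
ES_Task 5 = max(EF_Task 1=11, EF_Task 2=8) = 11; EF_Task 5 = 11+9 = 20
ES_Task 6 = 5; EF_Task 6 = 5+14 = 19
ES_Task 7 = max(EF_Task 2=8, EF_Task 3=11) = 11; EF_Task 7 = 11+5 = 16
ES_Task 8 = max(EF_Task 1=11, EF_Task 4=5) = 11; EF_Task 8 = 11+6 = 17
ES_Task 9 = max(EF_Task 5=20, EF_Task 7=16) = 20; EF_Task 9 = 20+11 = 31
ES_Task 10 = max(EF_Task 2=8, EF_Task 6=19, EF_Task 8=17, EF_Task 9=31) = 31; EF_Task 10 = 31+2 = 33
Expected project duration μ = 33 days. Critical path: Task 1 → Task 5 → Task 9 → Task 10.

Variance along critical path = 7.111 + 1.778 + 0.444 + 0.111 = 9.444; σ = √9.444 = 3.073 days.
Z = (37 − 33) / 3.073 = 1.302
P(T ≤ 37) = Φ(1.302) ≈ 0.903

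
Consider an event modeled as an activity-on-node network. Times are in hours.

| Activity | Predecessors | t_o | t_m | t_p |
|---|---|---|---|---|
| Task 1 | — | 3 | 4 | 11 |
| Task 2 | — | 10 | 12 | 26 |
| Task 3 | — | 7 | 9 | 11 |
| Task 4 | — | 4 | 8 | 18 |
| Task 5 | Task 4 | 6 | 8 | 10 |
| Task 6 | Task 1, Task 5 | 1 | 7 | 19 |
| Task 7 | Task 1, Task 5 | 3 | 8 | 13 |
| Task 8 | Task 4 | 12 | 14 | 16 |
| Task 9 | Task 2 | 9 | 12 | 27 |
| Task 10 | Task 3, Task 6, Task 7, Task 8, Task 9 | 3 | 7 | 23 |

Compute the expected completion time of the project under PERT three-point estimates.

37 hours

te_Task 1 = (3 + 4·4 + 11)/6 = 30/6 = 5
te_Task 2 = (10 + 4·12 + 26)/6 = 84/6 = 14
te_Task 3 = (7 + 4·9 + 11)/6 = 54/6 = 9
te_Task 4 = (4 + 4·8 + 18)/6 = 54/6 = 9
te_Task 5 = (6 + 4·8 + 10)/6 = 48/6 = 8
te_Task 6 = (1 + 4·7 + 19)/6 = 48/6 = 8
te_Task 7 = (3 + 4·8 + 13)/6 = 48/6 = 8
te_Task 8 = (12 + 4·14 + 16)/6 = 84/6 = 14
te_Task 9 = (9 + 4·12 + 27)/6 = 84/6 = 14
te_Task 10 = (3 + 4·7 + 23)/6 = 54/6 = 9

Forward pass:
ES_Task 1 = 0; EF_Task 1 = 5
ES_Task 2 = 0; EF_Task 2 = 14
ES_Task 3 = 0; EF_Task 3 = 9
ES_Task 4 = 0; EF_Task 4 = 9
ES_Task 5 = 9; EF_Task 5 = 9+8 = 17
ES_Task 6 = max(EF_Task 1=5, EF_Task 5=17) = 17; EF_Task 6 = 17+8 = 25
ES_Task 7 = max(EF_Task 1=5, EF_Task 5=17) = 17; EF_Task 7 = 17+8 = 25
ES_Task 8 = 9; EF_Task 8 = 9+14 = 23
ES_Task 9 = 14; EF_Task 9 = 14+14 = 28
ES_Task 10 = max(EF_Task 3=9, EF_Task 6=25, EF_Task 7=25, EF_Task 8=23, EF_Task 9=28) = 28; EF_Task 10 = 28+9 = 37
Expected project duration μ = 37 hours. Critical path: Task 2 → Task 9 → Task 10.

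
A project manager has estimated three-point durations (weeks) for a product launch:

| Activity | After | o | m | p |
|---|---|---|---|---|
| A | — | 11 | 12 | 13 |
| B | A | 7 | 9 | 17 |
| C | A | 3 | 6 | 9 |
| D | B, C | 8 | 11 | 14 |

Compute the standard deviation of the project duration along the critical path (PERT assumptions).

te_A = (11 + 4·12 + 13)/6 = 72/6 = 12; σ²_A = ((13−11)/6)² = 0.111
te_B = (7 + 4·9 + 17)/6 = 60/6 = 10; σ²_B = ((17−7)/6)² = 2.778
te_C = (3 + 4·6 + 9)/6 = 36/6 = 6; σ²_C = ((9−3)/6)² = 1.000
te_D = (8 + 4·11 + 14)/6 = 66/6 = 11; σ²_D = ((14−8)/6)² = 1.000

Forward pass:
ES_A = 0; EF_A = 12
ES_B = 12; EF_B = 12+10 = 22
ES_C = 12; EF_C = 12+6 = 18
ES_D = max(EF_B=22, EF_C=18) = 22; EF_D = 22+11 = 33
Expected project duration μ = 33 weeks. Critical path: A → B → D.

Variance along critical path = 0.111 + 2.778 + 1.000 = 3.889
σ = √3.889 = 1.972 weeks

1.97 weeks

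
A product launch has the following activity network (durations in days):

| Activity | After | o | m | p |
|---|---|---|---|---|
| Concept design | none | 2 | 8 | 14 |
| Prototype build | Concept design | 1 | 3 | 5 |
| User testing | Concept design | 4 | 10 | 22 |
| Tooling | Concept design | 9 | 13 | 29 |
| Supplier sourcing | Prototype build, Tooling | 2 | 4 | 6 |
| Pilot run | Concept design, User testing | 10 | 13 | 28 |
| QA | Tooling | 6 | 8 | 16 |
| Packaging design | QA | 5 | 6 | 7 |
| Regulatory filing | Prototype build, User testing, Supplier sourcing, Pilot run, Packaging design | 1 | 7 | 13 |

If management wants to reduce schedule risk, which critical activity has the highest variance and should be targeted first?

te_Concept design = (2 + 4·8 + 14)/6 = 48/6 = 8; σ²_Concept design = ((14−2)/6)² = 4.000
te_Prototype build = (1 + 4·3 + 5)/6 = 18/6 = 3; σ²_Prototype build = ((5−1)/6)² = 0.444
te_User testing = (4 + 4·10 + 22)/6 = 66/6 = 11; σ²_User testing = ((22−4)/6)² = 9.000
te_Tooling = (9 + 4·13 + 29)/6 = 90/6 = 15; σ²_Tooling = ((29−9)/6)² = 11.111
te_Supplier sourcing = (2 + 4·4 + 6)/6 = 24/6 = 4; σ²_Supplier sourcing = ((6−2)/6)² = 0.444
te_Pilot run = (10 + 4·13 + 28)/6 = 90/6 = 15; σ²_Pilot run = ((28−10)/6)² = 9.000
te_QA = (6 + 4·8 + 16)/6 = 54/6 = 9; σ²_QA = ((16−6)/6)² = 2.778
te_Packaging design = (5 + 4·6 + 7)/6 = 36/6 = 6; σ²_Packaging design = ((7−5)/6)² = 0.111
te_Regulatory filing = (1 + 4·7 + 13)/6 = 42/6 = 7; σ²_Regulatory filing = ((13−1)/6)² = 4.000

Forward pass:
ES_Concept design = 0; EF_Concept design = 8
ES_Prototype build = 8; EF_Prototype build = 8+3 = 11
ES_User testing = 8; EF_User testing = 8+11 = 19
ES_Tooling = 8; EF_Tooling = 8+15 = 23
ES_Supplier sourcing = max(EF_Prototype build=11, EF_Tooling=23) = 23; EF_Supplier sourcing = 23+4 = 27
ES_Pilot run = max(EF_Concept design=8, EF_User testing=19) = 19; EF_Pilot run = 19+15 = 34
ES_QA = 23; EF_QA = 23+9 = 32
ES_Packaging design = 32; EF_Packaging design = 32+6 = 38
ES_Regulatory filing = max(EF_Prototype build=11, EF_User testing=19, EF_Supplier sourcing=27, EF_Pilot run=34, EF_Packaging design=38) = 38; EF_Regulatory filing = 38+7 = 45
Expected project duration μ = 45 days. Critical path: Concept design → Tooling → QA → Packaging design → Regulatory filing.

Variances on critical path: σ²_Concept design=4.000, σ²_Tooling=11.111, σ²_QA=2.778, σ²_Packaging design=0.111, σ²_Regulatory filing=4.000.
Largest is σ²_Tooling = 11.111.

Tooling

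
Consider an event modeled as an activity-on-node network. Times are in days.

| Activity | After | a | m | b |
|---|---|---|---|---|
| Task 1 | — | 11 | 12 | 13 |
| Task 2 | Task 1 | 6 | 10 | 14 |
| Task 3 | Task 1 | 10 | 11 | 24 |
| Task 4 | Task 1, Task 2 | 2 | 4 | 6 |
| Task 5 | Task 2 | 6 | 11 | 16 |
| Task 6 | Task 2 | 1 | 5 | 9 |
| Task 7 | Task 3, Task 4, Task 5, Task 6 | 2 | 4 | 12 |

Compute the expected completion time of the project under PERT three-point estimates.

te_Task 1 = (11 + 4·12 + 13)/6 = 72/6 = 12
te_Task 2 = (6 + 4·10 + 14)/6 = 60/6 = 10
te_Task 3 = (10 + 4·11 + 24)/6 = 78/6 = 13
te_Task 4 = (2 + 4·4 + 6)/6 = 24/6 = 4
te_Task 5 = (6 + 4·11 + 16)/6 = 66/6 = 11
te_Task 6 = (1 + 4·5 + 9)/6 = 30/6 = 5
te_Task 7 = (2 + 4·4 + 12)/6 = 30/6 = 5

Forward pass:
ES_Task 1 = 0; EF_Task 1 = 12
ES_Task 2 = 12; EF_Task 2 = 12+10 = 22
ES_Task 3 = 12; EF_Task 3 = 12+13 = 25
ES_Task 4 = max(EF_Task 1=12, EF_Task 2=22) = 22; EF_Task 4 = 22+4 = 26
ES_Task 5 = 22; EF_Task 5 = 22+11 = 33
ES_Task 6 = 22; EF_Task 6 = 22+5 = 27
ES_Task 7 = max(EF_Task 3=25, EF_Task 4=26, EF_Task 5=33, EF_Task 6=27) = 33; EF_Task 7 = 33+5 = 38
Expected project duration μ = 38 days. Critical path: Task 1 → Task 2 → Task 5 → Task 7.

38 days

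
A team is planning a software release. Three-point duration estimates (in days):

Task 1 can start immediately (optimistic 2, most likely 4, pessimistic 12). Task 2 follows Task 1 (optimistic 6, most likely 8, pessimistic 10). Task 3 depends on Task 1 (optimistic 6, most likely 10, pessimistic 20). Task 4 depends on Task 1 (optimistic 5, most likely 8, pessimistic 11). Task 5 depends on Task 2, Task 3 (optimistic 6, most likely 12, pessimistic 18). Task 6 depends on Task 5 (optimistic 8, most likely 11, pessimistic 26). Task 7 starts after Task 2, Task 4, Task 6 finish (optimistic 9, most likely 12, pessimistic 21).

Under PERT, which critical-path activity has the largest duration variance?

Task 6

te_Task 1 = (2 + 4·4 + 12)/6 = 30/6 = 5; σ²_Task 1 = ((12−2)/6)² = 2.778
te_Task 2 = (6 + 4·8 + 10)/6 = 48/6 = 8; σ²_Task 2 = ((10−6)/6)² = 0.444
te_Task 3 = (6 + 4·10 + 20)/6 = 66/6 = 11; σ²_Task 3 = ((20−6)/6)² = 5.444
te_Task 4 = (5 + 4·8 + 11)/6 = 48/6 = 8; σ²_Task 4 = ((11−5)/6)² = 1.000
te_Task 5 = (6 + 4·12 + 18)/6 = 72/6 = 12; σ²_Task 5 = ((18−6)/6)² = 4.000
te_Task 6 = (8 + 4·11 + 26)/6 = 78/6 = 13; σ²_Task 6 = ((26−8)/6)² = 9.000
te_Task 7 = (9 + 4·12 + 21)/6 = 78/6 = 13; σ²_Task 7 = ((21−9)/6)² = 4.000

Forward pass:
ES_Task 1 = 0; EF_Task 1 = 5
ES_Task 2 = 5; EF_Task 2 = 5+8 = 13
ES_Task 3 = 5; EF_Task 3 = 5+11 = 16
ES_Task 4 = 5; EF_Task 4 = 5+8 = 13
ES_Task 5 = max(EF_Task 2=13, EF_Task 3=16) = 16; EF_Task 5 = 16+12 = 28
ES_Task 6 = 28; EF_Task 6 = 28+13 = 41
ES_Task 7 = max(EF_Task 2=13, EF_Task 4=13, EF_Task 6=41) = 41; EF_Task 7 = 41+13 = 54
Expected project duration μ = 54 days. Critical path: Task 1 → Task 3 → Task 5 → Task 6 → Task 7.

Variances on critical path: σ²_Task 1=2.778, σ²_Task 3=5.444, σ²_Task 5=4.000, σ²_Task 6=9.000, σ²_Task 7=4.000.
Largest is σ²_Task 6 = 9.000.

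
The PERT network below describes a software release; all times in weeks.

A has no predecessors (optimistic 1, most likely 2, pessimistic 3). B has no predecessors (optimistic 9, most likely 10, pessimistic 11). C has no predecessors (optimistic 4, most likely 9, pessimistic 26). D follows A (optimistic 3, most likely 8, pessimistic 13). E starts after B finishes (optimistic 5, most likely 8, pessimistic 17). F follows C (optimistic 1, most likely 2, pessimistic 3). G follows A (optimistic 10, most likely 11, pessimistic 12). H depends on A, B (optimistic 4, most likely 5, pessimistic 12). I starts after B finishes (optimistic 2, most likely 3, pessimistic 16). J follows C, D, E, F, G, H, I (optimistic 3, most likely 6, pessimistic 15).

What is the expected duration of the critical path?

26 weeks

te_A = (1 + 4·2 + 3)/6 = 12/6 = 2
te_B = (9 + 4·10 + 11)/6 = 60/6 = 10
te_C = (4 + 4·9 + 26)/6 = 66/6 = 11
te_D = (3 + 4·8 + 13)/6 = 48/6 = 8
te_E = (5 + 4·8 + 17)/6 = 54/6 = 9
te_F = (1 + 4·2 + 3)/6 = 12/6 = 2
te_G = (10 + 4·11 + 12)/6 = 66/6 = 11
te_H = (4 + 4·5 + 12)/6 = 36/6 = 6
te_I = (2 + 4·3 + 16)/6 = 30/6 = 5
te_J = (3 + 4·6 + 15)/6 = 42/6 = 7

Forward pass:
ES_A = 0; EF_A = 2
ES_B = 0; EF_B = 10
ES_C = 0; EF_C = 11
ES_D = 2; EF_D = 2+8 = 10
ES_E = 10; EF_E = 10+9 = 19
ES_F = 11; EF_F = 11+2 = 13
ES_G = 2; EF_G = 2+11 = 13
ES_H = max(EF_A=2, EF_B=10) = 10; EF_H = 10+6 = 16
ES_I = 10; EF_I = 10+5 = 15
ES_J = max(EF_C=11, EF_D=10, EF_E=19, EF_F=13, EF_G=13, EF_H=16, EF_I=15) = 19; EF_J = 19+7 = 26
Expected project duration μ = 26 weeks. Critical path: B → E → J.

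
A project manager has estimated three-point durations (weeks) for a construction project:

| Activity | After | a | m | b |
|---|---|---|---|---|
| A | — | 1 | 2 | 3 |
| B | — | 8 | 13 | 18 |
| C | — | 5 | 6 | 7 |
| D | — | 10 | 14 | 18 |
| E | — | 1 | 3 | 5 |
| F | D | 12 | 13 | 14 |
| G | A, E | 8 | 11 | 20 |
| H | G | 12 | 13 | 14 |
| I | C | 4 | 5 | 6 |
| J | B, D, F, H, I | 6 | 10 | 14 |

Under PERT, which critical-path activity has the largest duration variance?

te_A = (1 + 4·2 + 3)/6 = 12/6 = 2; σ²_A = ((3−1)/6)² = 0.111
te_B = (8 + 4·13 + 18)/6 = 78/6 = 13; σ²_B = ((18−8)/6)² = 2.778
te_C = (5 + 4·6 + 7)/6 = 36/6 = 6; σ²_C = ((7−5)/6)² = 0.111
te_D = (10 + 4·14 + 18)/6 = 84/6 = 14; σ²_D = ((18−10)/6)² = 1.778
te_E = (1 + 4·3 + 5)/6 = 18/6 = 3; σ²_E = ((5−1)/6)² = 0.444
te_F = (12 + 4·13 + 14)/6 = 78/6 = 13; σ²_F = ((14−12)/6)² = 0.111
te_G = (8 + 4·11 + 20)/6 = 72/6 = 12; σ²_G = ((20−8)/6)² = 4.000
te_H = (12 + 4·13 + 14)/6 = 78/6 = 13; σ²_H = ((14−12)/6)² = 0.111
te_I = (4 + 4·5 + 6)/6 = 30/6 = 5; σ²_I = ((6−4)/6)² = 0.111
te_J = (6 + 4·10 + 14)/6 = 60/6 = 10; σ²_J = ((14−6)/6)² = 1.778

Forward pass:
ES_A = 0; EF_A = 2
ES_B = 0; EF_B = 13
ES_C = 0; EF_C = 6
ES_D = 0; EF_D = 14
ES_E = 0; EF_E = 3
ES_F = 14; EF_F = 14+13 = 27
ES_G = max(EF_A=2, EF_E=3) = 3; EF_G = 3+12 = 15
ES_H = 15; EF_H = 15+13 = 28
ES_I = 6; EF_I = 6+5 = 11
ES_J = max(EF_B=13, EF_D=14, EF_F=27, EF_H=28, EF_I=11) = 28; EF_J = 28+10 = 38
Expected project duration μ = 38 weeks. Critical path: E → G → H → J.

Variances on critical path: σ²_E=0.444, σ²_G=4.000, σ²_H=0.111, σ²_J=1.778.
Largest is σ²_G = 4.000.

G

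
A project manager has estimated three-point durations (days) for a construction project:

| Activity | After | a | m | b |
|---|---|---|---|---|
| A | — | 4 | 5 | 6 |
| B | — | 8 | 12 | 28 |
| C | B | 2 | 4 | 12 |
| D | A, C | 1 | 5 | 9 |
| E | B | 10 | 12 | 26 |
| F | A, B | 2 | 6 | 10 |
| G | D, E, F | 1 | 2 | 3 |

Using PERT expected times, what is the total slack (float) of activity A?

17 days

te_A = (4 + 4·5 + 6)/6 = 30/6 = 5
te_B = (8 + 4·12 + 28)/6 = 84/6 = 14
te_C = (2 + 4·4 + 12)/6 = 30/6 = 5
te_D = (1 + 4·5 + 9)/6 = 30/6 = 5
te_E = (10 + 4·12 + 26)/6 = 84/6 = 14
te_F = (2 + 4·6 + 10)/6 = 36/6 = 6
te_G = (1 + 4·2 + 3)/6 = 12/6 = 2

Forward pass:
ES_A = 0; EF_A = 5
ES_B = 0; EF_B = 14
ES_C = 14; EF_C = 14+5 = 19
ES_D = max(EF_A=5, EF_C=19) = 19; EF_D = 19+5 = 24
ES_E = 14; EF_E = 14+14 = 28
ES_F = max(EF_A=5, EF_B=14) = 14; EF_F = 14+6 = 20
ES_G = max(EF_D=24, EF_E=28, EF_F=20) = 28; EF_G = 28+2 = 30
Expected project duration μ = 30 days. Critical path: B → E → G.

Backward pass:
LF_G = 30; LS_G = 30−2 = 28
LF_F = LS_G = 28; LS_F = 28−6 = 22
LF_E = LS_G = 28; LS_E = 28−14 = 14
LF_D = LS_G = 28; LS_D = 28−5 = 23
LF_C = LS_D = 23; LS_C = 23−5 = 18
LF_B = min(LS_C=18, LS_E=14, LS_F=22) = 14; LS_B = 14−14 = 0
LF_A = min(LS_D=23, LS_F=22) = 22; LS_A = 22−5 = 17
Slack_A = LS_A − ES_A = 17 − 0 = 17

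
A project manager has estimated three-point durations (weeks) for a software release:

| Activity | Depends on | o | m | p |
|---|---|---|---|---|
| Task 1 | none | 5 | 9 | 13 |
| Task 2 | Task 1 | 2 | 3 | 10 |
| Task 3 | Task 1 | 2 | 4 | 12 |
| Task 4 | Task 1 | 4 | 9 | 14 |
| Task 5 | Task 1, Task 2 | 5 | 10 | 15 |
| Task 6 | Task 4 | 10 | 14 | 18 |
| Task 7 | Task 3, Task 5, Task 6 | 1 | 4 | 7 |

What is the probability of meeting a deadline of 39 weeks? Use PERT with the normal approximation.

0.866

te_Task 1 = (5 + 4·9 + 13)/6 = 54/6 = 9; σ²_Task 1 = ((13−5)/6)² = 1.778
te_Task 2 = (2 + 4·3 + 10)/6 = 24/6 = 4; σ²_Task 2 = ((10−2)/6)² = 1.778
te_Task 3 = (2 + 4·4 + 12)/6 = 30/6 = 5; σ²_Task 3 = ((12−2)/6)² = 2.778
te_Task 4 = (4 + 4·9 + 14)/6 = 54/6 = 9; σ²_Task 4 = ((14−4)/6)² = 2.778
te_Task 5 = (5 + 4·10 + 15)/6 = 60/6 = 10; σ²_Task 5 = ((15−5)/6)² = 2.778
te_Task 6 = (10 + 4·14 + 18)/6 = 84/6 = 14; σ²_Task 6 = ((18−10)/6)² = 1.778
te_Task 7 = (1 + 4·4 + 7)/6 = 24/6 = 4; σ²_Task 7 = ((7−1)/6)² = 1.000

Forward pass:
ES_Task 1 = 0; EF_Task 1 = 9
ES_Task 2 = 9; EF_Task 2 = 9+4 = 13
ES_Task 3 = 9; EF_Task 3 = 9+5 = 14
ES_Task 4 = 9; EF_Task 4 = 9+9 = 18
ES_Task 5 = max(EF_Task 1=9, EF_Task 2=13) = 13; EF_Task 5 = 13+10 = 23
ES_Task 6 = 18; EF_Task 6 = 18+14 = 32
ES_Task 7 = max(EF_Task 3=14, EF_Task 5=23, EF_Task 6=32) = 32; EF_Task 7 = 32+4 = 36
Expected project duration μ = 36 weeks. Critical path: Task 1 → Task 4 → Task 6 → Task 7.

Variance along critical path = 1.778 + 2.778 + 1.778 + 1.000 = 7.333; σ = √7.333 = 2.708 weeks.
Z = (39 − 36) / 2.708 = 1.108
P(T ≤ 39) = Φ(1.108) ≈ 0.866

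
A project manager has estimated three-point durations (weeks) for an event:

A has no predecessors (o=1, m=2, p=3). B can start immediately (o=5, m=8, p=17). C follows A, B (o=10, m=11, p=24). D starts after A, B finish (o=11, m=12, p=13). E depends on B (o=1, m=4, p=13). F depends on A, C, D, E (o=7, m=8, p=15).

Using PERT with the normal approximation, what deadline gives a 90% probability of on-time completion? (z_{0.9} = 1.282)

te_A = (1 + 4·2 + 3)/6 = 12/6 = 2; σ²_A = ((3−1)/6)² = 0.111
te_B = (5 + 4·8 + 17)/6 = 54/6 = 9; σ²_B = ((17−5)/6)² = 4.000
te_C = (10 + 4·11 + 24)/6 = 78/6 = 13; σ²_C = ((24−10)/6)² = 5.444
te_D = (11 + 4·12 + 13)/6 = 72/6 = 12; σ²_D = ((13−11)/6)² = 0.111
te_E = (1 + 4·4 + 13)/6 = 30/6 = 5; σ²_E = ((13−1)/6)² = 4.000
te_F = (7 + 4·8 + 15)/6 = 54/6 = 9; σ²_F = ((15−7)/6)² = 1.778

Forward pass:
ES_A = 0; EF_A = 2
ES_B = 0; EF_B = 9
ES_C = max(EF_A=2, EF_B=9) = 9; EF_C = 9+13 = 22
ES_D = max(EF_A=2, EF_B=9) = 9; EF_D = 9+12 = 21
ES_E = 9; EF_E = 9+5 = 14
ES_F = max(EF_A=2, EF_C=22, EF_D=21, EF_E=14) = 22; EF_F = 22+9 = 31
Expected project duration μ = 31 weeks. Critical path: B → C → F.

Variance along critical path = 4.000 + 5.444 + 1.778 = 11.222; σ = 3.350 weeks.
D = μ + z·σ = 31 + 1.282·3.350 = 35.3 weeks

35.3 weeks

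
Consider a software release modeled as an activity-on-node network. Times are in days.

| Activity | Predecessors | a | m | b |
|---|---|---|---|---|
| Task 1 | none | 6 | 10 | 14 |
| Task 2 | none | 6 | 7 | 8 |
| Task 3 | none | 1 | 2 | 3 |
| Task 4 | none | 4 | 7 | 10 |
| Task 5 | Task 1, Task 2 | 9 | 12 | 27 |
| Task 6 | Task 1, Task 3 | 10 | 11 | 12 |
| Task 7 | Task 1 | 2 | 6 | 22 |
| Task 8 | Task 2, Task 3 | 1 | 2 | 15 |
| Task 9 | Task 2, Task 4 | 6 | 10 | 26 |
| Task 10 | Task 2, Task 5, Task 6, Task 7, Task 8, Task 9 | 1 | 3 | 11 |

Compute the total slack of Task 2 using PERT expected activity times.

3 days

te_Task 1 = (6 + 4·10 + 14)/6 = 60/6 = 10
te_Task 2 = (6 + 4·7 + 8)/6 = 42/6 = 7
te_Task 3 = (1 + 4·2 + 3)/6 = 12/6 = 2
te_Task 4 = (4 + 4·7 + 10)/6 = 42/6 = 7
te_Task 5 = (9 + 4·12 + 27)/6 = 84/6 = 14
te_Task 6 = (10 + 4·11 + 12)/6 = 66/6 = 11
te_Task 7 = (2 + 4·6 + 22)/6 = 48/6 = 8
te_Task 8 = (1 + 4·2 + 15)/6 = 24/6 = 4
te_Task 9 = (6 + 4·10 + 26)/6 = 72/6 = 12
te_Task 10 = (1 + 4·3 + 11)/6 = 24/6 = 4

Forward pass:
ES_Task 1 = 0; EF_Task 1 = 10
ES_Task 2 = 0; EF_Task 2 = 7
ES_Task 3 = 0; EF_Task 3 = 2
ES_Task 4 = 0; EF_Task 4 = 7
ES_Task 5 = max(EF_Task 1=10, EF_Task 2=7) = 10; EF_Task 5 = 10+14 = 24
ES_Task 6 = max(EF_Task 1=10, EF_Task 3=2) = 10; EF_Task 6 = 10+11 = 21
ES_Task 7 = 10; EF_Task 7 = 10+8 = 18
ES_Task 8 = max(EF_Task 2=7, EF_Task 3=2) = 7; EF_Task 8 = 7+4 = 11
ES_Task 9 = max(EF_Task 2=7, EF_Task 4=7) = 7; EF_Task 9 = 7+12 = 19
ES_Task 10 = max(EF_Task 2=7, EF_Task 5=24, EF_Task 6=21, EF_Task 7=18, EF_Task 8=11, EF_Task 9=19) = 24; EF_Task 10 = 24+4 = 28
Expected project duration μ = 28 days. Critical path: Task 1 → Task 5 → Task 10.

Backward pass:
LF_Task 10 = 28; LS_Task 10 = 28−4 = 24
LF_Task 9 = LS_Task 10 = 24; LS_Task 9 = 24−12 = 12
LF_Task 8 = LS_Task 10 = 24; LS_Task 8 = 24−4 = 20
LF_Task 7 = LS_Task 10 = 24; LS_Task 7 = 24−8 = 16
LF_Task 6 = LS_Task 10 = 24; LS_Task 6 = 24−11 = 13
LF_Task 5 = LS_Task 10 = 24; LS_Task 5 = 24−14 = 10
LF_Task 4 = LS_Task 9 = 12; LS_Task 4 = 12−7 = 5
LF_Task 3 = min(LS_Task 6=13, LS_Task 8=20) = 13; LS_Task 3 = 13−2 = 11
LF_Task 2 = min(LS_Task 5=10, LS_Task 8=20, LS_Task 9=12, LS_Task 10=24) = 10; LS_Task 2 = 10−7 = 3
LF_Task 1 = min(LS_Task 5=10, LS_Task 6=13, LS_Task 7=16) = 10; LS_Task 1 = 10−10 = 0
Slack_Task 2 = LS_Task 2 − ES_Task 2 = 3 − 0 = 3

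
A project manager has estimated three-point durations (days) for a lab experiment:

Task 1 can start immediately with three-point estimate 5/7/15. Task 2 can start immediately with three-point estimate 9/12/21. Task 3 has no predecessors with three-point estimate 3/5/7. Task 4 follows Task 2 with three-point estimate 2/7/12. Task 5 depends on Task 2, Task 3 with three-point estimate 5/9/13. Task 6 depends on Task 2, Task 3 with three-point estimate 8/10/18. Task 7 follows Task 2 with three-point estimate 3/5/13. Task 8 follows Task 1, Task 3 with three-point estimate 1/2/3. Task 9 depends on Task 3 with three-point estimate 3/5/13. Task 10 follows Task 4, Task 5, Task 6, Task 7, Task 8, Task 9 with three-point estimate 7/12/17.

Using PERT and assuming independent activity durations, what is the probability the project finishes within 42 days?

0.974

te_Task 1 = (5 + 4·7 + 15)/6 = 48/6 = 8; σ²_Task 1 = ((15−5)/6)² = 2.778
te_Task 2 = (9 + 4·12 + 21)/6 = 78/6 = 13; σ²_Task 2 = ((21−9)/6)² = 4.000
te_Task 3 = (3 + 4·5 + 7)/6 = 30/6 = 5; σ²_Task 3 = ((7−3)/6)² = 0.444
te_Task 4 = (2 + 4·7 + 12)/6 = 42/6 = 7; σ²_Task 4 = ((12−2)/6)² = 2.778
te_Task 5 = (5 + 4·9 + 13)/6 = 54/6 = 9; σ²_Task 5 = ((13−5)/6)² = 1.778
te_Task 6 = (8 + 4·10 + 18)/6 = 66/6 = 11; σ²_Task 6 = ((18−8)/6)² = 2.778
te_Task 7 = (3 + 4·5 + 13)/6 = 36/6 = 6; σ²_Task 7 = ((13−3)/6)² = 2.778
te_Task 8 = (1 + 4·2 + 3)/6 = 12/6 = 2; σ²_Task 8 = ((3−1)/6)² = 0.111
te_Task 9 = (3 + 4·5 + 13)/6 = 36/6 = 6; σ²_Task 9 = ((13−3)/6)² = 2.778
te_Task 10 = (7 + 4·12 + 17)/6 = 72/6 = 12; σ²_Task 10 = ((17−7)/6)² = 2.778

Forward pass:
ES_Task 1 = 0; EF_Task 1 = 8
ES_Task 2 = 0; EF_Task 2 = 13
ES_Task 3 = 0; EF_Task 3 = 5
ES_Task 4 = 13; EF_Task 4 = 13+7 = 20
ES_Task 5 = max(EF_Task 2=13, EF_Task 3=5) = 13; EF_Task 5 = 13+9 = 22
ES_Task 6 = max(EF_Task 2=13, EF_Task 3=5) = 13; EF_Task 6 = 13+11 = 24
ES_Task 7 = 13; EF_Task 7 = 13+6 = 19
ES_Task 8 = max(EF_Task 1=8, EF_Task 3=5) = 8; EF_Task 8 = 8+2 = 10
ES_Task 9 = 5; EF_Task 9 = 5+6 = 11
ES_Task 10 = max(EF_Task 4=20, EF_Task 5=22, EF_Task 6=24, EF_Task 7=19, EF_Task 8=10, EF_Task 9=11) = 24; EF_Task 10 = 24+12 = 36
Expected project duration μ = 36 days. Critical path: Task 2 → Task 6 → Task 10.

Variance along critical path = 4.000 + 2.778 + 2.778 = 9.556; σ = √9.556 = 3.091 days.
Z = (42 − 36) / 3.091 = 1.941
P(T ≤ 42) = Φ(1.941) ≈ 0.974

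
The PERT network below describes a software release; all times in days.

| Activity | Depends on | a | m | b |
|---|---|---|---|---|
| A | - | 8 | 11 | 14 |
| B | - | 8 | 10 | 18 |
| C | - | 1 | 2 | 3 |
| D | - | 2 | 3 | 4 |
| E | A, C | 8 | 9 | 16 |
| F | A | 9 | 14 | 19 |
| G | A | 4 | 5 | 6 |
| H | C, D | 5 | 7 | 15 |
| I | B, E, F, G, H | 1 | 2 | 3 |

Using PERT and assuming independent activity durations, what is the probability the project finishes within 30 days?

0.936

te_A = (8 + 4·11 + 14)/6 = 66/6 = 11; σ²_A = ((14−8)/6)² = 1.000
te_B = (8 + 4·10 + 18)/6 = 66/6 = 11; σ²_B = ((18−8)/6)² = 2.778
te_C = (1 + 4·2 + 3)/6 = 12/6 = 2; σ²_C = ((3−1)/6)² = 0.111
te_D = (2 + 4·3 + 4)/6 = 18/6 = 3; σ²_D = ((4−2)/6)² = 0.111
te_E = (8 + 4·9 + 16)/6 = 60/6 = 10; σ²_E = ((16−8)/6)² = 1.778
te_F = (9 + 4·14 + 19)/6 = 84/6 = 14; σ²_F = ((19−9)/6)² = 2.778
te_G = (4 + 4·5 + 6)/6 = 30/6 = 5; σ²_G = ((6−4)/6)² = 0.111
te_H = (5 + 4·7 + 15)/6 = 48/6 = 8; σ²_H = ((15−5)/6)² = 2.778
te_I = (1 + 4·2 + 3)/6 = 12/6 = 2; σ²_I = ((3−1)/6)² = 0.111

Forward pass:
ES_A = 0; EF_A = 11
ES_B = 0; EF_B = 11
ES_C = 0; EF_C = 2
ES_D = 0; EF_D = 3
ES_E = max(EF_A=11, EF_C=2) = 11; EF_E = 11+10 = 21
ES_F = 11; EF_F = 11+14 = 25
ES_G = 11; EF_G = 11+5 = 16
ES_H = max(EF_C=2, EF_D=3) = 3; EF_H = 3+8 = 11
ES_I = max(EF_B=11, EF_E=21, EF_F=25, EF_G=16, EF_H=11) = 25; EF_I = 25+2 = 27
Expected project duration μ = 27 days. Critical path: A → F → I.

Variance along critical path = 1.000 + 2.778 + 0.111 = 3.889; σ = √3.889 = 1.972 days.
Z = (30 − 27) / 1.972 = 1.521
P(T ≤ 30) = Φ(1.521) ≈ 0.936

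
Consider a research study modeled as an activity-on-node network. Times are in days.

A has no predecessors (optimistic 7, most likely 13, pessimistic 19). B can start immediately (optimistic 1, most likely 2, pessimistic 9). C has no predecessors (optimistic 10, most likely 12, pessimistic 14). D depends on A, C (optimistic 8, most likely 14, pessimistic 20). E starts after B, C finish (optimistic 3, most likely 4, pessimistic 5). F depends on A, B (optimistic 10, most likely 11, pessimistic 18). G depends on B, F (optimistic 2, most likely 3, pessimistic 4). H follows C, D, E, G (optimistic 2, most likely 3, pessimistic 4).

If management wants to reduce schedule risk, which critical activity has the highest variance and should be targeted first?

A

te_A = (7 + 4·13 + 19)/6 = 78/6 = 13; σ²_A = ((19−7)/6)² = 4.000
te_B = (1 + 4·2 + 9)/6 = 18/6 = 3; σ²_B = ((9−1)/6)² = 1.778
te_C = (10 + 4·12 + 14)/6 = 72/6 = 12; σ²_C = ((14−10)/6)² = 0.444
te_D = (8 + 4·14 + 20)/6 = 84/6 = 14; σ²_D = ((20−8)/6)² = 4.000
te_E = (3 + 4·4 + 5)/6 = 24/6 = 4; σ²_E = ((5−3)/6)² = 0.111
te_F = (10 + 4·11 + 18)/6 = 72/6 = 12; σ²_F = ((18−10)/6)² = 1.778
te_G = (2 + 4·3 + 4)/6 = 18/6 = 3; σ²_G = ((4−2)/6)² = 0.111
te_H = (2 + 4·3 + 4)/6 = 18/6 = 3; σ²_H = ((4−2)/6)² = 0.111

Forward pass:
ES_A = 0; EF_A = 13
ES_B = 0; EF_B = 3
ES_C = 0; EF_C = 12
ES_D = max(EF_A=13, EF_C=12) = 13; EF_D = 13+14 = 27
ES_E = max(EF_B=3, EF_C=12) = 12; EF_E = 12+4 = 16
ES_F = max(EF_A=13, EF_B=3) = 13; EF_F = 13+12 = 25
ES_G = max(EF_B=3, EF_F=25) = 25; EF_G = 25+3 = 28
ES_H = max(EF_C=12, EF_D=27, EF_E=16, EF_G=28) = 28; EF_H = 28+3 = 31
Expected project duration μ = 31 days. Critical path: A → F → G → H.

Variances on critical path: σ²_A=4.000, σ²_F=1.778, σ²_G=0.111, σ²_H=0.111.
Largest is σ²_A = 4.000.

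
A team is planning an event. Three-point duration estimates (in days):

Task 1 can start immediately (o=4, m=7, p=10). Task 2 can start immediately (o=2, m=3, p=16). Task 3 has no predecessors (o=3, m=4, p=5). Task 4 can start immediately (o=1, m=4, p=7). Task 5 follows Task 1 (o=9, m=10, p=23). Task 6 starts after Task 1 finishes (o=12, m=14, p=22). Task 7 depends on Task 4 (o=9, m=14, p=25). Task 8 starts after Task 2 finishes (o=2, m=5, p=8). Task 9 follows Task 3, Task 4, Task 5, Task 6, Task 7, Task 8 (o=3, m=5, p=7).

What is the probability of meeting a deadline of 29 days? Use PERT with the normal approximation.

te_Task 1 = (4 + 4·7 + 10)/6 = 42/6 = 7; σ²_Task 1 = ((10−4)/6)² = 1.000
te_Task 2 = (2 + 4·3 + 16)/6 = 30/6 = 5; σ²_Task 2 = ((16−2)/6)² = 5.444
te_Task 3 = (3 + 4·4 + 5)/6 = 24/6 = 4; σ²_Task 3 = ((5−3)/6)² = 0.111
te_Task 4 = (1 + 4·4 + 7)/6 = 24/6 = 4; σ²_Task 4 = ((7−1)/6)² = 1.000
te_Task 5 = (9 + 4·10 + 23)/6 = 72/6 = 12; σ²_Task 5 = ((23−9)/6)² = 5.444
te_Task 6 = (12 + 4·14 + 22)/6 = 90/6 = 15; σ²_Task 6 = ((22−12)/6)² = 2.778
te_Task 7 = (9 + 4·14 + 25)/6 = 90/6 = 15; σ²_Task 7 = ((25−9)/6)² = 7.111
te_Task 8 = (2 + 4·5 + 8)/6 = 30/6 = 5; σ²_Task 8 = ((8−2)/6)² = 1.000
te_Task 9 = (3 + 4·5 + 7)/6 = 30/6 = 5; σ²_Task 9 = ((7−3)/6)² = 0.444

Forward pass:
ES_Task 1 = 0; EF_Task 1 = 7
ES_Task 2 = 0; EF_Task 2 = 5
ES_Task 3 = 0; EF_Task 3 = 4
ES_Task 4 = 0; EF_Task 4 = 4
ES_Task 5 = 7; EF_Task 5 = 7+12 = 19
ES_Task 6 = 7; EF_Task 6 = 7+15 = 22
ES_Task 7 = 4; EF_Task 7 = 4+15 = 19
ES_Task 8 = 5; EF_Task 8 = 5+5 = 10
ES_Task 9 = max(EF_Task 3=4, EF_Task 4=4, EF_Task 5=19, EF_Task 6=22, EF_Task 7=19, EF_Task 8=10) = 22; EF_Task 9 = 22+5 = 27
Expected project duration μ = 27 days. Critical path: Task 1 → Task 6 → Task 9.

Variance along critical path = 1.000 + 2.778 + 0.444 = 4.222; σ = √4.222 = 2.055 days.
Z = (29 − 27) / 2.055 = 0.973
P(T ≤ 29) = Φ(0.973) ≈ 0.835

0.835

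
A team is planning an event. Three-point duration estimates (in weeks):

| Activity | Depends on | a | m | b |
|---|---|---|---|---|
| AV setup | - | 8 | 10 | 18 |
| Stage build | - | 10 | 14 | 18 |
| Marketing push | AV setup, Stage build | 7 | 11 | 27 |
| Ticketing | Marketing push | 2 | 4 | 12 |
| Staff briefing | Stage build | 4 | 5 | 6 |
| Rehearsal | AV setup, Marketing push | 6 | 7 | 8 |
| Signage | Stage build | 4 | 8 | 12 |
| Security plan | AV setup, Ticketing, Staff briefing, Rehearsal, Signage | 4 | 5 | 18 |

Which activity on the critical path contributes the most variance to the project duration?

te_AV setup = (8 + 4·10 + 18)/6 = 66/6 = 11; σ²_AV setup = ((18−8)/6)² = 2.778
te_Stage build = (10 + 4·14 + 18)/6 = 84/6 = 14; σ²_Stage build = ((18−10)/6)² = 1.778
te_Marketing push = (7 + 4·11 + 27)/6 = 78/6 = 13; σ²_Marketing push = ((27−7)/6)² = 11.111
te_Ticketing = (2 + 4·4 + 12)/6 = 30/6 = 5; σ²_Ticketing = ((12−2)/6)² = 2.778
te_Staff briefing = (4 + 4·5 + 6)/6 = 30/6 = 5; σ²_Staff briefing = ((6−4)/6)² = 0.111
te_Rehearsal = (6 + 4·7 + 8)/6 = 42/6 = 7; σ²_Rehearsal = ((8−6)/6)² = 0.111
te_Signage = (4 + 4·8 + 12)/6 = 48/6 = 8; σ²_Signage = ((12−4)/6)² = 1.778
te_Security plan = (4 + 4·5 + 18)/6 = 42/6 = 7; σ²_Security plan = ((18−4)/6)² = 5.444

Forward pass:
ES_AV setup = 0; EF_AV setup = 11
ES_Stage build = 0; EF_Stage build = 14
ES_Marketing push = max(EF_AV setup=11, EF_Stage build=14) = 14; EF_Marketing push = 14+13 = 27
ES_Ticketing = 27; EF_Ticketing = 27+5 = 32
ES_Staff briefing = 14; EF_Staff briefing = 14+5 = 19
ES_Rehearsal = max(EF_AV setup=11, EF_Marketing push=27) = 27; EF_Rehearsal = 27+7 = 34
ES_Signage = 14; EF_Signage = 14+8 = 22
ES_Security plan = max(EF_AV setup=11, EF_Ticketing=32, EF_Staff briefing=19, EF_Rehearsal=34, EF_Signage=22) = 34; EF_Security plan = 34+7 = 41
Expected project duration μ = 41 weeks. Critical path: Stage build → Marketing push → Rehearsal → Security plan.

Variances on critical path: σ²_Stage build=1.778, σ²_Marketing push=11.111, σ²_Rehearsal=0.111, σ²_Security plan=5.444.
Largest is σ²_Marketing push = 11.111.

Marketing push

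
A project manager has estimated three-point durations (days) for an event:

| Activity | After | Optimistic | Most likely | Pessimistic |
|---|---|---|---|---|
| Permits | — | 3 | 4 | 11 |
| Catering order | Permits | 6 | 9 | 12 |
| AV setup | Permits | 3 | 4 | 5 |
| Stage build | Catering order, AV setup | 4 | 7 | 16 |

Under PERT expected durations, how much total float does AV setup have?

5 days

te_Permits = (3 + 4·4 + 11)/6 = 30/6 = 5
te_Catering order = (6 + 4·9 + 12)/6 = 54/6 = 9
te_AV setup = (3 + 4·4 + 5)/6 = 24/6 = 4
te_Stage build = (4 + 4·7 + 16)/6 = 48/6 = 8

Forward pass:
ES_Permits = 0; EF_Permits = 5
ES_Catering order = 5; EF_Catering order = 5+9 = 14
ES_AV setup = 5; EF_AV setup = 5+4 = 9
ES_Stage build = max(EF_Catering order=14, EF_AV setup=9) = 14; EF_Stage build = 14+8 = 22
Expected project duration μ = 22 days. Critical path: Permits → Catering order → Stage build.

Backward pass:
LF_Stage build = 22; LS_Stage build = 22−8 = 14
LF_AV setup = LS_Stage build = 14; LS_AV setup = 14−4 = 10
LF_Catering order = LS_Stage build = 14; LS_Catering order = 14−9 = 5
LF_Permits = min(LS_Catering order=5, LS_AV setup=10) = 5; LS_Permits = 5−5 = 0
Slack_AV setup = LS_AV setup − ES_AV setup = 10 − 5 = 5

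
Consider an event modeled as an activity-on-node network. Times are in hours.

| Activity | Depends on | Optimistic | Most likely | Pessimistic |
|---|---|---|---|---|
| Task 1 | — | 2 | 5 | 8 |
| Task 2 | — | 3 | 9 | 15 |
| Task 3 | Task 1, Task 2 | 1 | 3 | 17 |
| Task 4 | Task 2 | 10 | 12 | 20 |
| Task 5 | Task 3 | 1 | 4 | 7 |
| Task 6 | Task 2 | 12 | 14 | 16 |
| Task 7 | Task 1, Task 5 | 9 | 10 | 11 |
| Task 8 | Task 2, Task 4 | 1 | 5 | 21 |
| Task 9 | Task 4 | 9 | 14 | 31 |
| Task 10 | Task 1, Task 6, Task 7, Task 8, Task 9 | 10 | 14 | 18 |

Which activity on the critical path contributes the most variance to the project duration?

Task 9

te_Task 1 = (2 + 4·5 + 8)/6 = 30/6 = 5; σ²_Task 1 = ((8−2)/6)² = 1.000
te_Task 2 = (3 + 4·9 + 15)/6 = 54/6 = 9; σ²_Task 2 = ((15−3)/6)² = 4.000
te_Task 3 = (1 + 4·3 + 17)/6 = 30/6 = 5; σ²_Task 3 = ((17−1)/6)² = 7.111
te_Task 4 = (10 + 4·12 + 20)/6 = 78/6 = 13; σ²_Task 4 = ((20−10)/6)² = 2.778
te_Task 5 = (1 + 4·4 + 7)/6 = 24/6 = 4; σ²_Task 5 = ((7−1)/6)² = 1.000
te_Task 6 = (12 + 4·14 + 16)/6 = 84/6 = 14; σ²_Task 6 = ((16−12)/6)² = 0.444
te_Task 7 = (9 + 4·10 + 11)/6 = 60/6 = 10; σ²_Task 7 = ((11−9)/6)² = 0.111
te_Task 8 = (1 + 4·5 + 21)/6 = 42/6 = 7; σ²_Task 8 = ((21−1)/6)² = 11.111
te_Task 9 = (9 + 4·14 + 31)/6 = 96/6 = 16; σ²_Task 9 = ((31−9)/6)² = 13.444
te_Task 10 = (10 + 4·14 + 18)/6 = 84/6 = 14; σ²_Task 10 = ((18−10)/6)² = 1.778

Forward pass:
ES_Task 1 = 0; EF_Task 1 = 5
ES_Task 2 = 0; EF_Task 2 = 9
ES_Task 3 = max(EF_Task 1=5, EF_Task 2=9) = 9; EF_Task 3 = 9+5 = 14
ES_Task 4 = 9; EF_Task 4 = 9+13 = 22
ES_Task 5 = 14; EF_Task 5 = 14+4 = 18
ES_Task 6 = 9; EF_Task 6 = 9+14 = 23
ES_Task 7 = max(EF_Task 1=5, EF_Task 5=18) = 18; EF_Task 7 = 18+10 = 28
ES_Task 8 = max(EF_Task 2=9, EF_Task 4=22) = 22; EF_Task 8 = 22+7 = 29
ES_Task 9 = 22; EF_Task 9 = 22+16 = 38
ES_Task 10 = max(EF_Task 1=5, EF_Task 6=23, EF_Task 7=28, EF_Task 8=29, EF_Task 9=38) = 38; EF_Task 10 = 38+14 = 52
Expected project duration μ = 52 hours. Critical path: Task 2 → Task 4 → Task 9 → Task 10.

Variances on critical path: σ²_Task 2=4.000, σ²_Task 4=2.778, σ²_Task 9=13.444, σ²_Task 10=1.778.
Largest is σ²_Task 9 = 13.444.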